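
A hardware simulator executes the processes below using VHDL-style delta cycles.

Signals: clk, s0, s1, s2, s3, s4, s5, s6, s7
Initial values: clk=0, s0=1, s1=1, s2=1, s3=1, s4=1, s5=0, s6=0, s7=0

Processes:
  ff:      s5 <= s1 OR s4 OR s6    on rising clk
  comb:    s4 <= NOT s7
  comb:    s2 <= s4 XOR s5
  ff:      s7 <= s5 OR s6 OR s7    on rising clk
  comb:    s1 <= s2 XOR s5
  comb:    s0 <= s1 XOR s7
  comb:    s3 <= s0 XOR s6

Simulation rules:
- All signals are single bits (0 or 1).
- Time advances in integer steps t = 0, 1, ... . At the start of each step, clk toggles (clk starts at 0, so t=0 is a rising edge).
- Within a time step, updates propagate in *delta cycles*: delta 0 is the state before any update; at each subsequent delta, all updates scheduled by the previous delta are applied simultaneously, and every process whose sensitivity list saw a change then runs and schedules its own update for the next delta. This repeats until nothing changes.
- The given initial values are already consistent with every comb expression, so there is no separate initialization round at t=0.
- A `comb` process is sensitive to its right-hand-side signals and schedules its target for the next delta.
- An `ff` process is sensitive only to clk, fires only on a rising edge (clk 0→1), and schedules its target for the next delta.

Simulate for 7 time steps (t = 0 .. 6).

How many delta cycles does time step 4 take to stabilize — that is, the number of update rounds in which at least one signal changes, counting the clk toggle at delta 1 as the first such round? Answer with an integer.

6

[bits: s5,s7,s4,s3,s0,s1,s6,s2,clk]
t=0: Δ0=001111010 Δ1=001111011 Δ2=101111011 Δ3=101110001 Δ4=101101001 Δ5=101011001 Δ6=101111001 | 6Δ
t=1: Δ0=101111001 Δ1=101111000 | 1Δ
t=2: Δ0=101111000 Δ1=101111001 Δ2=111111001 Δ3=110101001 Δ4=110001011 Δ5=110000011 Δ6=110010011 Δ7=110110011 | 7Δ
t=3: Δ0=110110011 Δ1=110110010 | 1Δ
t=4: Δ0=110110010 Δ1=110110011 Δ2=010110011 Δ3=010111001 Δ4=010100001 Δ5=010010001 Δ6=010110001 | 6Δ
t=5: Δ0=010110001 Δ1=010110000 | 1Δ
t=6: Δ0=010110000 Δ1=010110001 | 1Δ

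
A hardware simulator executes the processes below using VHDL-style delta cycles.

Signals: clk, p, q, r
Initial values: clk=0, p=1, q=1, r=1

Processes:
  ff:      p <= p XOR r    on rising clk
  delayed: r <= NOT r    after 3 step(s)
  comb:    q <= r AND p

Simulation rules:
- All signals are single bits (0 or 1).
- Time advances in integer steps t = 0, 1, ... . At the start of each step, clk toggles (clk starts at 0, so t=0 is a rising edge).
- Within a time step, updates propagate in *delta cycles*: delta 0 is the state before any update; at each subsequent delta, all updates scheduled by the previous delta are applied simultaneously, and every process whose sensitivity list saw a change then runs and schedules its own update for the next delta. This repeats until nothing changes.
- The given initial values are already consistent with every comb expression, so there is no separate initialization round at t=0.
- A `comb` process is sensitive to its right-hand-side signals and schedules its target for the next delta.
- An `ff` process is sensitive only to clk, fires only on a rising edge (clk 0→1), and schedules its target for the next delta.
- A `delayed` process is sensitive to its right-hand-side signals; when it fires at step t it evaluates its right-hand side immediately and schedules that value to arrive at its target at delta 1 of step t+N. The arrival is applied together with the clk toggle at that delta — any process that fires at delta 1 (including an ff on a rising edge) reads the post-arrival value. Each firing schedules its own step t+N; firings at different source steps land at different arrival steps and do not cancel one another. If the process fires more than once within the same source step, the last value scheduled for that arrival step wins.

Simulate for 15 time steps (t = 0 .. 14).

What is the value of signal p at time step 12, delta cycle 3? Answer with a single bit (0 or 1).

t0.Δ0 r=1 clk=0 p=1 q=1
t0.Δ1 r=1 clk=1 p=1 q=1
t0.Δ2 r=1 clk=1 p=0 q=1
t0.Δ3 r=1 clk=1 p=0 q=0
t1.Δ0 r=1 clk=1 p=0 q=0
t1.Δ1 r=1 clk=0 p=0 q=0
t2.Δ0 r=1 clk=0 p=0 q=0
t2.Δ1 r=1 clk=1 p=0 q=0
t2.Δ2 r=1 clk=1 p=1 q=0
t2.Δ3 r=1 clk=1 p=1 q=1
t3.Δ0 r=1 clk=1 p=1 q=1
t3.Δ1 r=1 clk=0 p=1 q=1
t4.Δ0 r=1 clk=0 p=1 q=1
t4.Δ1 r=1 clk=1 p=1 q=1
t4.Δ2 r=1 clk=1 p=0 q=1
t4.Δ3 r=1 clk=1 p=0 q=0
t5.Δ0 r=1 clk=1 p=0 q=0
t5.Δ1 r=1 clk=0 p=0 q=0
t6.Δ0 r=1 clk=0 p=0 q=0
t6.Δ1 r=1 clk=1 p=0 q=0
t6.Δ2 r=1 clk=1 p=1 q=0
t6.Δ3 r=1 clk=1 p=1 q=1
t7.Δ0 r=1 clk=1 p=1 q=1
t7.Δ1 r=1 clk=0 p=1 q=1
t8.Δ0 r=1 clk=0 p=1 q=1
t8.Δ1 r=1 clk=1 p=1 q=1
t8.Δ2 r=1 clk=1 p=0 q=1
t8.Δ3 r=1 clk=1 p=0 q=0
t9.Δ0 r=1 clk=1 p=0 q=0
t9.Δ1 r=1 clk=0 p=0 q=0
t10.Δ0 r=1 clk=0 p=0 q=0
t10.Δ1 r=1 clk=1 p=0 q=0
t10.Δ2 r=1 clk=1 p=1 q=0
t10.Δ3 r=1 clk=1 p=1 q=1
t11.Δ0 r=1 clk=1 p=1 q=1
t11.Δ1 r=1 clk=0 p=1 q=1
t12.Δ0 r=1 clk=0 p=1 q=1
t12.Δ1 r=1 clk=1 p=1 q=1
t12.Δ2 r=1 clk=1 p=0 q=1
t12.Δ3 r=1 clk=1 p=0 q=0
t13.Δ0 r=1 clk=1 p=0 q=0
t13.Δ1 r=1 clk=0 p=0 q=0
t14.Δ0 r=1 clk=0 p=0 q=0
t14.Δ1 r=1 clk=1 p=0 q=0
t14.Δ2 r=1 clk=1 p=1 q=0
t14.Δ3 r=1 clk=1 p=1 q=1

0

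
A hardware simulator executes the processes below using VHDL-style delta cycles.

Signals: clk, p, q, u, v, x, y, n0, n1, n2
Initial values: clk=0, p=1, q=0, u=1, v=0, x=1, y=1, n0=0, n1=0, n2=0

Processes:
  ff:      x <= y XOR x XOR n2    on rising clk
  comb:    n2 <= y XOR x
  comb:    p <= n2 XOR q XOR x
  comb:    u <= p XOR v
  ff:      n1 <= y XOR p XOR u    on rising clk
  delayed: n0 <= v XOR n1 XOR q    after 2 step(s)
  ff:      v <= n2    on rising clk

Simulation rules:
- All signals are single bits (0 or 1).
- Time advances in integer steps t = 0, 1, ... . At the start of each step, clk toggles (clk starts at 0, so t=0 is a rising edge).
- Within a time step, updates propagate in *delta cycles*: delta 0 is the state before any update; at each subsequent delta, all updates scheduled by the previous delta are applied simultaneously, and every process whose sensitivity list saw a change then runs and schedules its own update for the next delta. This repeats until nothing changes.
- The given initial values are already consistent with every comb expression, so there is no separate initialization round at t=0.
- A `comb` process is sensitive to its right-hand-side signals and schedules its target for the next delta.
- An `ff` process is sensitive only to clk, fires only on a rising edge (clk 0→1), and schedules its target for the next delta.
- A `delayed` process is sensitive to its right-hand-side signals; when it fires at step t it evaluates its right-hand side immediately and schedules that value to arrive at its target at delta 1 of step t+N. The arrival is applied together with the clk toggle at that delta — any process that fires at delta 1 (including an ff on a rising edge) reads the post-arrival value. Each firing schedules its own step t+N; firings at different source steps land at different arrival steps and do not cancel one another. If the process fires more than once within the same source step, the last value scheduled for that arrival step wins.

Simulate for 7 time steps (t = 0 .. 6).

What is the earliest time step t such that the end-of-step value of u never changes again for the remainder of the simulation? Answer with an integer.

2

t=0 Δ0: p=1 u=1 clk=0 q=0 x=1 v=0 n2=0 n0=0 n1=0 y=1
  Δ1: clk:0→1
  Δ2: x:1→0, n1:0→1
  Δ3: p:1→0, n2:0→1
  Δ4: p:0→1, u:1→0
  Δ5: u:0→1
  (5Δ to stable)
t=1 Δ0: p=1 u=1 clk=1 q=0 x=0 v=0 n2=1 n0=0 n1=1 y=1
  Δ1: clk:1→0
  (1Δ to stable)
t=2 Δ0: p=1 u=1 clk=0 q=0 x=0 v=0 n2=1 n0=0 n1=1 y=1
  Δ1: clk:0→1, n0:0→1
  Δ2: v:0→1
  Δ3: u:1→0
  (3Δ to stable)
t=3 Δ0: p=1 u=0 clk=1 q=0 x=0 v=1 n2=1 n0=1 n1=1 y=1
  Δ1: clk:1→0
  (1Δ to stable)
t=4 Δ0: p=1 u=0 clk=0 q=0 x=0 v=1 n2=1 n0=1 n1=1 y=1
  Δ1: clk:0→1, n0:1→0
  Δ2: n1:1→0
  (2Δ to stable)
t=5 Δ0: p=1 u=0 clk=1 q=0 x=0 v=1 n2=1 n0=0 n1=0 y=1
  Δ1: clk:1→0
  (1Δ to stable)
t=6 Δ0: p=1 u=0 clk=0 q=0 x=0 v=1 n2=1 n0=0 n1=0 y=1
  Δ1: clk:0→1, n0:0→1
  (1Δ to stable)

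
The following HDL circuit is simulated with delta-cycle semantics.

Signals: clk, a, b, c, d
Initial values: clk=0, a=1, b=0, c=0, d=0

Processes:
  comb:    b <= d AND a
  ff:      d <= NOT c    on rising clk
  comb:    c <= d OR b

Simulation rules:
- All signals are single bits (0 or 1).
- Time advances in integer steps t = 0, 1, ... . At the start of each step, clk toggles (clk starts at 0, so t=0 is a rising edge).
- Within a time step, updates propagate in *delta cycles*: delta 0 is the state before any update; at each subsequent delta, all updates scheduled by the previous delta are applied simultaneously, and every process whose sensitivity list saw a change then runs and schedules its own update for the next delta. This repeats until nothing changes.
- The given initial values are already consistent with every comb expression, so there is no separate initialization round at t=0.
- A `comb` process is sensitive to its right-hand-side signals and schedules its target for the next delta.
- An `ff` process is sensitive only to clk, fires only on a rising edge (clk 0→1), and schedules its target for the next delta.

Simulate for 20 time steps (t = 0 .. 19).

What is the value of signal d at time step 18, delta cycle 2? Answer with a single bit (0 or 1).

0

t=0 Δ0: a=1 d=0 b=0 c=0 clk=0
  Δ1: clk:0→1
  Δ2: d:0→1
  Δ3: b:0→1, c:0→1
  (3Δ to stable)
t=1 Δ0: a=1 d=1 b=1 c=1 clk=1
  Δ1: clk:1→0
  (1Δ to stable)
t=2 Δ0: a=1 d=1 b=1 c=1 clk=0
  Δ1: clk:0→1
  Δ2: d:1→0
  Δ3: b:1→0
  Δ4: c:1→0
  (4Δ to stable)
t=3 Δ0: a=1 d=0 b=0 c=0 clk=1
  Δ1: clk:1→0
  (1Δ to stable)
t=4 Δ0: a=1 d=0 b=0 c=0 clk=0
  Δ1: clk:0→1
  Δ2: d:0→1
  Δ3: b:0→1, c:0→1
  (3Δ to stable)
t=5 Δ0: a=1 d=1 b=1 c=1 clk=1
  Δ1: clk:1→0
  (1Δ to stable)
t=6 Δ0: a=1 d=1 b=1 c=1 clk=0
  Δ1: clk:0→1
  Δ2: d:1→0
  Δ3: b:1→0
  Δ4: c:1→0
  (4Δ to stable)
t=7 Δ0: a=1 d=0 b=0 c=0 clk=1
  Δ1: clk:1→0
  (1Δ to stable)
t=8 Δ0: a=1 d=0 b=0 c=0 clk=0
  Δ1: clk:0→1
  Δ2: d:0→1
  Δ3: b:0→1, c:0→1
  (3Δ to stable)
t=9 Δ0: a=1 d=1 b=1 c=1 clk=1
  Δ1: clk:1→0
  (1Δ to stable)
t=10 Δ0: a=1 d=1 b=1 c=1 clk=0
  Δ1: clk:0→1
  Δ2: d:1→0
  Δ3: b:1→0
  Δ4: c:1→0
  (4Δ to stable)
t=11 Δ0: a=1 d=0 b=0 c=0 clk=1
  Δ1: clk:1→0
  (1Δ to stable)
t=12 Δ0: a=1 d=0 b=0 c=0 clk=0
  Δ1: clk:0→1
  Δ2: d:0→1
  Δ3: b:0→1, c:0→1
  (3Δ to stable)
t=13 Δ0: a=1 d=1 b=1 c=1 clk=1
  Δ1: clk:1→0
  (1Δ to stable)
t=14 Δ0: a=1 d=1 b=1 c=1 clk=0
  Δ1: clk:0→1
  Δ2: d:1→0
  Δ3: b:1→0
  Δ4: c:1→0
  (4Δ to stable)
t=15 Δ0: a=1 d=0 b=0 c=0 clk=1
  Δ1: clk:1→0
  (1Δ to stable)
t=16 Δ0: a=1 d=0 b=0 c=0 clk=0
  Δ1: clk:0→1
  Δ2: d:0→1
  Δ3: b:0→1, c:0→1
  (3Δ to stable)
t=17 Δ0: a=1 d=1 b=1 c=1 clk=1
  Δ1: clk:1→0
  (1Δ to stable)
t=18 Δ0: a=1 d=1 b=1 c=1 clk=0
  Δ1: clk:0→1
  Δ2: d:1→0
  Δ3: b:1→0
  Δ4: c:1→0
  (4Δ to stable)
t=19 Δ0: a=1 d=0 b=0 c=0 clk=1
  Δ1: clk:1→0
  (1Δ to stable)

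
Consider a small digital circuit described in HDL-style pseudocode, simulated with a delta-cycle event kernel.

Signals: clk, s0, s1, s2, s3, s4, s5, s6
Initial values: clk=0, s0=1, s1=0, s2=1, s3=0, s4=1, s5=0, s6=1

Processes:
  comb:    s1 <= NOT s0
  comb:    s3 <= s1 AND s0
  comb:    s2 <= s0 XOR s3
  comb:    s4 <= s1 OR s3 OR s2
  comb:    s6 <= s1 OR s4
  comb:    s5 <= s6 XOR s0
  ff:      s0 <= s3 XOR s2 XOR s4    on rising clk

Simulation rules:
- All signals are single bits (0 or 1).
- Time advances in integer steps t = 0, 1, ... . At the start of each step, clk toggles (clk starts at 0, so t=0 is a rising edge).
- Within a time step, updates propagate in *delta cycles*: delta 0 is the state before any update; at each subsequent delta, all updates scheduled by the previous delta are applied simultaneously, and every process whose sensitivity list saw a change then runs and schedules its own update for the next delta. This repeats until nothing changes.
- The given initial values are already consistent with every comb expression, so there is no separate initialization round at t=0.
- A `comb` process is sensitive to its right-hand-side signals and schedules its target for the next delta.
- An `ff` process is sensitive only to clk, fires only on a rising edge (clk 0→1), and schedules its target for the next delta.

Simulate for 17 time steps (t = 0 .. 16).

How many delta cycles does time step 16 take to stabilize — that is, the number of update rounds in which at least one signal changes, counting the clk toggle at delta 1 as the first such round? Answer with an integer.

t0.Δ0 s3=0 s2=1 s6=1 s0=1 s1=0 s4=1 s5=0 clk=0
t0.Δ1 s3=0 s2=1 s6=1 s0=1 s1=0 s4=1 s5=0 clk=1
t0.Δ2 s3=0 s2=1 s6=1 s0=0 s1=0 s4=1 s5=0 clk=1
t0.Δ3 s3=0 s2=0 s6=1 s0=0 s1=1 s4=1 s5=1 clk=1
t1.Δ0 s3=0 s2=0 s6=1 s0=0 s1=1 s4=1 s5=1 clk=1
t1.Δ1 s3=0 s2=0 s6=1 s0=0 s1=1 s4=1 s5=1 clk=0
t2.Δ0 s3=0 s2=0 s6=1 s0=0 s1=1 s4=1 s5=1 clk=0
t2.Δ1 s3=0 s2=0 s6=1 s0=0 s1=1 s4=1 s5=1 clk=1
t2.Δ2 s3=0 s2=0 s6=1 s0=1 s1=1 s4=1 s5=1 clk=1
t2.Δ3 s3=1 s2=1 s6=1 s0=1 s1=0 s4=1 s5=0 clk=1
t2.Δ4 s3=0 s2=0 s6=1 s0=1 s1=0 s4=1 s5=0 clk=1
t2.Δ5 s3=0 s2=1 s6=1 s0=1 s1=0 s4=0 s5=0 clk=1
t2.Δ6 s3=0 s2=1 s6=0 s0=1 s1=0 s4=1 s5=0 clk=1
t2.Δ7 s3=0 s2=1 s6=1 s0=1 s1=0 s4=1 s5=1 clk=1
t2.Δ8 s3=0 s2=1 s6=1 s0=1 s1=0 s4=1 s5=0 clk=1
t3.Δ0 s3=0 s2=1 s6=1 s0=1 s1=0 s4=1 s5=0 clk=1
t3.Δ1 s3=0 s2=1 s6=1 s0=1 s1=0 s4=1 s5=0 clk=0
t4.Δ0 s3=0 s2=1 s6=1 s0=1 s1=0 s4=1 s5=0 clk=0
t4.Δ1 s3=0 s2=1 s6=1 s0=1 s1=0 s4=1 s5=0 clk=1
t4.Δ2 s3=0 s2=1 s6=1 s0=0 s1=0 s4=1 s5=0 clk=1
t4.Δ3 s3=0 s2=0 s6=1 s0=0 s1=1 s4=1 s5=1 clk=1
t5.Δ0 s3=0 s2=0 s6=1 s0=0 s1=1 s4=1 s5=1 clk=1
t5.Δ1 s3=0 s2=0 s6=1 s0=0 s1=1 s4=1 s5=1 clk=0
t6.Δ0 s3=0 s2=0 s6=1 s0=0 s1=1 s4=1 s5=1 clk=0
t6.Δ1 s3=0 s2=0 s6=1 s0=0 s1=1 s4=1 s5=1 clk=1
t6.Δ2 s3=0 s2=0 s6=1 s0=1 s1=1 s4=1 s5=1 clk=1
t6.Δ3 s3=1 s2=1 s6=1 s0=1 s1=0 s4=1 s5=0 clk=1
t6.Δ4 s3=0 s2=0 s6=1 s0=1 s1=0 s4=1 s5=0 clk=1
t6.Δ5 s3=0 s2=1 s6=1 s0=1 s1=0 s4=0 s5=0 clk=1
t6.Δ6 s3=0 s2=1 s6=0 s0=1 s1=0 s4=1 s5=0 clk=1
t6.Δ7 s3=0 s2=1 s6=1 s0=1 s1=0 s4=1 s5=1 clk=1
t6.Δ8 s3=0 s2=1 s6=1 s0=1 s1=0 s4=1 s5=0 clk=1
t7.Δ0 s3=0 s2=1 s6=1 s0=1 s1=0 s4=1 s5=0 clk=1
t7.Δ1 s3=0 s2=1 s6=1 s0=1 s1=0 s4=1 s5=0 clk=0
t8.Δ0 s3=0 s2=1 s6=1 s0=1 s1=0 s4=1 s5=0 clk=0
t8.Δ1 s3=0 s2=1 s6=1 s0=1 s1=0 s4=1 s5=0 clk=1
t8.Δ2 s3=0 s2=1 s6=1 s0=0 s1=0 s4=1 s5=0 clk=1
t8.Δ3 s3=0 s2=0 s6=1 s0=0 s1=1 s4=1 s5=1 clk=1
t9.Δ0 s3=0 s2=0 s6=1 s0=0 s1=1 s4=1 s5=1 clk=1
t9.Δ1 s3=0 s2=0 s6=1 s0=0 s1=1 s4=1 s5=1 clk=0
t10.Δ0 s3=0 s2=0 s6=1 s0=0 s1=1 s4=1 s5=1 clk=0
t10.Δ1 s3=0 s2=0 s6=1 s0=0 s1=1 s4=1 s5=1 clk=1
t10.Δ2 s3=0 s2=0 s6=1 s0=1 s1=1 s4=1 s5=1 clk=1
t10.Δ3 s3=1 s2=1 s6=1 s0=1 s1=0 s4=1 s5=0 clk=1
t10.Δ4 s3=0 s2=0 s6=1 s0=1 s1=0 s4=1 s5=0 clk=1
t10.Δ5 s3=0 s2=1 s6=1 s0=1 s1=0 s4=0 s5=0 clk=1
t10.Δ6 s3=0 s2=1 s6=0 s0=1 s1=0 s4=1 s5=0 clk=1
t10.Δ7 s3=0 s2=1 s6=1 s0=1 s1=0 s4=1 s5=1 clk=1
t10.Δ8 s3=0 s2=1 s6=1 s0=1 s1=0 s4=1 s5=0 clk=1
t11.Δ0 s3=0 s2=1 s6=1 s0=1 s1=0 s4=1 s5=0 clk=1
t11.Δ1 s3=0 s2=1 s6=1 s0=1 s1=0 s4=1 s5=0 clk=0
t12.Δ0 s3=0 s2=1 s6=1 s0=1 s1=0 s4=1 s5=0 clk=0
t12.Δ1 s3=0 s2=1 s6=1 s0=1 s1=0 s4=1 s5=0 clk=1
t12.Δ2 s3=0 s2=1 s6=1 s0=0 s1=0 s4=1 s5=0 clk=1
t12.Δ3 s3=0 s2=0 s6=1 s0=0 s1=1 s4=1 s5=1 clk=1
t13.Δ0 s3=0 s2=0 s6=1 s0=0 s1=1 s4=1 s5=1 clk=1
t13.Δ1 s3=0 s2=0 s6=1 s0=0 s1=1 s4=1 s5=1 clk=0
t14.Δ0 s3=0 s2=0 s6=1 s0=0 s1=1 s4=1 s5=1 clk=0
t14.Δ1 s3=0 s2=0 s6=1 s0=0 s1=1 s4=1 s5=1 clk=1
t14.Δ2 s3=0 s2=0 s6=1 s0=1 s1=1 s4=1 s5=1 clk=1
t14.Δ3 s3=1 s2=1 s6=1 s0=1 s1=0 s4=1 s5=0 clk=1
t14.Δ4 s3=0 s2=0 s6=1 s0=1 s1=0 s4=1 s5=0 clk=1
t14.Δ5 s3=0 s2=1 s6=1 s0=1 s1=0 s4=0 s5=0 clk=1
t14.Δ6 s3=0 s2=1 s6=0 s0=1 s1=0 s4=1 s5=0 clk=1
t14.Δ7 s3=0 s2=1 s6=1 s0=1 s1=0 s4=1 s5=1 clk=1
t14.Δ8 s3=0 s2=1 s6=1 s0=1 s1=0 s4=1 s5=0 clk=1
t15.Δ0 s3=0 s2=1 s6=1 s0=1 s1=0 s4=1 s5=0 clk=1
t15.Δ1 s3=0 s2=1 s6=1 s0=1 s1=0 s4=1 s5=0 clk=0
t16.Δ0 s3=0 s2=1 s6=1 s0=1 s1=0 s4=1 s5=0 clk=0
t16.Δ1 s3=0 s2=1 s6=1 s0=1 s1=0 s4=1 s5=0 clk=1
t16.Δ2 s3=0 s2=1 s6=1 s0=0 s1=0 s4=1 s5=0 clk=1
t16.Δ3 s3=0 s2=0 s6=1 s0=0 s1=1 s4=1 s5=1 clk=1

3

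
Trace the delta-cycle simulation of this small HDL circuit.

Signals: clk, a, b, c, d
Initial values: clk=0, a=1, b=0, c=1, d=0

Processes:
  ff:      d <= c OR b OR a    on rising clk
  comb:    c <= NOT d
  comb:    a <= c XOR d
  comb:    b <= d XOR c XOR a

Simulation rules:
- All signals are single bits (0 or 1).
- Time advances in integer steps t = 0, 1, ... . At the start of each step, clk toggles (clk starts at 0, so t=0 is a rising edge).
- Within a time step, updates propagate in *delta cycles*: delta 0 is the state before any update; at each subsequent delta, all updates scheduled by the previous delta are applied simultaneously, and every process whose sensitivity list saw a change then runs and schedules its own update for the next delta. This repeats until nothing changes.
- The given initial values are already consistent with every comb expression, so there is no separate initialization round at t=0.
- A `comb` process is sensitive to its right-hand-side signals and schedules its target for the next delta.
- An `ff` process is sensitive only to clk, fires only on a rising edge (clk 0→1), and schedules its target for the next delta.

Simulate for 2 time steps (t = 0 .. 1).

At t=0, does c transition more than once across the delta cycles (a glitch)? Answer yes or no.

no

t0.Δ0 d=0 a=1 clk=0 b=0 c=1
t0.Δ1 d=0 a=1 clk=1 b=0 c=1
t0.Δ2 d=1 a=1 clk=1 b=0 c=1
t0.Δ3 d=1 a=0 clk=1 b=1 c=0
t0.Δ4 d=1 a=1 clk=1 b=1 c=0
t0.Δ5 d=1 a=1 clk=1 b=0 c=0
t1.Δ0 d=1 a=1 clk=1 b=0 c=0
t1.Δ1 d=1 a=1 clk=0 b=0 c=0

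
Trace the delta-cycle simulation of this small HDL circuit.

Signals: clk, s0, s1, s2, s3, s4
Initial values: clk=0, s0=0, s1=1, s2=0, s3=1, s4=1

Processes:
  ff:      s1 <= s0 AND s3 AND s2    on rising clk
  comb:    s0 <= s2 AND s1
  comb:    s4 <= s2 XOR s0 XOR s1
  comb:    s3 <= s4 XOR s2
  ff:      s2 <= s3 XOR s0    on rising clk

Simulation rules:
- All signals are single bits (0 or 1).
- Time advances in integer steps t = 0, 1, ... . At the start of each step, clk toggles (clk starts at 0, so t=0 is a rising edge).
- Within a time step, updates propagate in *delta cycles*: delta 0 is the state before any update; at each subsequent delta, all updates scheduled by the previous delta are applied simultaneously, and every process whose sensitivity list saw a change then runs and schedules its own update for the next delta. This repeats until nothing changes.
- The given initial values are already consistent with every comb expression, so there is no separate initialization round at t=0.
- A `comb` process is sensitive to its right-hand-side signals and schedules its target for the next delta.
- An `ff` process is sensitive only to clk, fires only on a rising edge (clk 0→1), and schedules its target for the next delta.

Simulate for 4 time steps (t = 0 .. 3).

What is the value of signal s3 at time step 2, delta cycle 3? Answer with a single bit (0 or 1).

1

[bits: s1,s3,s4,clk,s0,s2]
t=0: Δ0=111000 Δ1=111100 Δ2=011101 Δ3=001101 | 3Δ
t=1: Δ0=001101 Δ1=001001 | 1Δ
t=2: Δ0=001001 Δ1=001101 Δ2=001100 Δ3=010100 Δ4=000100 | 4Δ
t=3: Δ0=000100 Δ1=000000 | 1Δ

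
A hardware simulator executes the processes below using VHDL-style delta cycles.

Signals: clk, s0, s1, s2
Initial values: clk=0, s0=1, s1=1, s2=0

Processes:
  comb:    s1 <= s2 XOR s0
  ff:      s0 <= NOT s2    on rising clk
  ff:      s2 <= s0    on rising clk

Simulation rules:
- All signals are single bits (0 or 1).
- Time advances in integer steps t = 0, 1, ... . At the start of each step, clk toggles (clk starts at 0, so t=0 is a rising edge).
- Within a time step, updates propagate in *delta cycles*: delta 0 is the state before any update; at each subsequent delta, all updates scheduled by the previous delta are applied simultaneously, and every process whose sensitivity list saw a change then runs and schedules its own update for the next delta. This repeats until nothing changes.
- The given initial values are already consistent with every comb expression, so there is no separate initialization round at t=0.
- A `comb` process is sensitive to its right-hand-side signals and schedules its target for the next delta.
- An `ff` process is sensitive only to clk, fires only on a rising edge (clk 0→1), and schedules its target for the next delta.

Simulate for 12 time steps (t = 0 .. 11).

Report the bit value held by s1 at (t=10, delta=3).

[bits: clk,s2,s1,s0]
t=0: Δ0=0011 Δ1=1011 Δ2=1111 Δ3=1101 | 3Δ
t=1: Δ0=1101 Δ1=0101 | 1Δ
t=2: Δ0=0101 Δ1=1101 Δ2=1100 Δ3=1110 | 3Δ
t=3: Δ0=1110 Δ1=0110 | 1Δ
t=4: Δ0=0110 Δ1=1110 Δ2=1010 Δ3=1000 | 3Δ
t=5: Δ0=1000 Δ1=0000 | 1Δ
t=6: Δ0=0000 Δ1=1000 Δ2=1001 Δ3=1011 | 3Δ
t=7: Δ0=1011 Δ1=0011 | 1Δ
t=8: Δ0=0011 Δ1=1011 Δ2=1111 Δ3=1101 | 3Δ
t=9: Δ0=1101 Δ1=0101 | 1Δ
t=10: Δ0=0101 Δ1=1101 Δ2=1100 Δ3=1110 | 3Δ
t=11: Δ0=1110 Δ1=0110 | 1Δ

1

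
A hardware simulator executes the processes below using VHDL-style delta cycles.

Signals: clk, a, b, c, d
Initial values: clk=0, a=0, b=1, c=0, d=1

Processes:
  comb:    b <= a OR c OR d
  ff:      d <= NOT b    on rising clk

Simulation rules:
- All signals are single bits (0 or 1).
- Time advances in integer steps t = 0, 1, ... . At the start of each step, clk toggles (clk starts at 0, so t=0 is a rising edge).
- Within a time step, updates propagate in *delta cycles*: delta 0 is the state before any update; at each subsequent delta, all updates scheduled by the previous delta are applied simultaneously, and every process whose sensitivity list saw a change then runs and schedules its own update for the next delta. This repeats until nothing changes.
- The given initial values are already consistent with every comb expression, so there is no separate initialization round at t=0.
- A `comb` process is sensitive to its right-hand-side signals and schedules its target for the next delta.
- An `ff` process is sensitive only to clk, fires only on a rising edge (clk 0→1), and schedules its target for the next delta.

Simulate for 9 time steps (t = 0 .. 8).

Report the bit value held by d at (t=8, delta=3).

0

[bits: clk,d,b,c,a]
t=0: Δ0=01100 Δ1=11100 Δ2=10100 Δ3=10000 | 3Δ
t=1: Δ0=10000 Δ1=00000 | 1Δ
t=2: Δ0=00000 Δ1=10000 Δ2=11000 Δ3=11100 | 3Δ
t=3: Δ0=11100 Δ1=01100 | 1Δ
t=4: Δ0=01100 Δ1=11100 Δ2=10100 Δ3=10000 | 3Δ
t=5: Δ0=10000 Δ1=00000 | 1Δ
t=6: Δ0=00000 Δ1=10000 Δ2=11000 Δ3=11100 | 3Δ
t=7: Δ0=11100 Δ1=01100 | 1Δ
t=8: Δ0=01100 Δ1=11100 Δ2=10100 Δ3=10000 | 3Δ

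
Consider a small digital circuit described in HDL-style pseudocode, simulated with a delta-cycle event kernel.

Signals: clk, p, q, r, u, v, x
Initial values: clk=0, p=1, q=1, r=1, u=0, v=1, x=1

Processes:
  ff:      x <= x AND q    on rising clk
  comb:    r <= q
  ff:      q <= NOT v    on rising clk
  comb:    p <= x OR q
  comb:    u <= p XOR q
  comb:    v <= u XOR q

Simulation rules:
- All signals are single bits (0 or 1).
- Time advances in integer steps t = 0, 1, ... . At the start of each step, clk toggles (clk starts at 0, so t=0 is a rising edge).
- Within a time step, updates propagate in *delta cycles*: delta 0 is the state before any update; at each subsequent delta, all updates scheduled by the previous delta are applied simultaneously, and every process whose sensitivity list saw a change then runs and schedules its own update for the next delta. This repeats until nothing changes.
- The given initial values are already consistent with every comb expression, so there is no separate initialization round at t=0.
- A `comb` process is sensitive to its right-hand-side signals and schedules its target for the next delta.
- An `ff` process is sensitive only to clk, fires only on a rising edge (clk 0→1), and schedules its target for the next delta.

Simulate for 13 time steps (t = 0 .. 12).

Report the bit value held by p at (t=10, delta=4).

0

[bits: x,p,v,u,r,q,clk]
t=0: Δ0=1110110 Δ1=1110111 Δ2=1110101 Δ3=1101001 Δ4=1111001 | 4Δ
t=1: Δ0=1111001 Δ1=1111000 | 1Δ
t=2: Δ0=1111000 Δ1=1111001 Δ2=0111001 Δ3=0011001 Δ4=0010001 Δ5=0000001 | 5Δ
t=3: Δ0=0000001 Δ1=0000000 | 1Δ
t=4: Δ0=0000000 Δ1=0000001 Δ2=0000011 Δ3=0111111 Δ4=0100111 Δ5=0110111 | 5Δ
t=5: Δ0=0110111 Δ1=0110110 | 1Δ
t=6: Δ0=0110110 Δ1=0110111 Δ2=0110101 Δ3=0001001 Δ4=0010001 Δ5=0000001 | 5Δ
t=7: Δ0=0000001 Δ1=0000000 | 1Δ
t=8: Δ0=0000000 Δ1=0000001 Δ2=0000011 Δ3=0111111 Δ4=0100111 Δ5=0110111 | 5Δ
t=9: Δ0=0110111 Δ1=0110110 | 1Δ
t=10: Δ0=0110110 Δ1=0110111 Δ2=0110101 Δ3=0001001 Δ4=0010001 Δ5=0000001 | 5Δ
t=11: Δ0=0000001 Δ1=0000000 | 1Δ
t=12: Δ0=0000000 Δ1=0000001 Δ2=0000011 Δ3=0111111 Δ4=0100111 Δ5=0110111 | 5Δ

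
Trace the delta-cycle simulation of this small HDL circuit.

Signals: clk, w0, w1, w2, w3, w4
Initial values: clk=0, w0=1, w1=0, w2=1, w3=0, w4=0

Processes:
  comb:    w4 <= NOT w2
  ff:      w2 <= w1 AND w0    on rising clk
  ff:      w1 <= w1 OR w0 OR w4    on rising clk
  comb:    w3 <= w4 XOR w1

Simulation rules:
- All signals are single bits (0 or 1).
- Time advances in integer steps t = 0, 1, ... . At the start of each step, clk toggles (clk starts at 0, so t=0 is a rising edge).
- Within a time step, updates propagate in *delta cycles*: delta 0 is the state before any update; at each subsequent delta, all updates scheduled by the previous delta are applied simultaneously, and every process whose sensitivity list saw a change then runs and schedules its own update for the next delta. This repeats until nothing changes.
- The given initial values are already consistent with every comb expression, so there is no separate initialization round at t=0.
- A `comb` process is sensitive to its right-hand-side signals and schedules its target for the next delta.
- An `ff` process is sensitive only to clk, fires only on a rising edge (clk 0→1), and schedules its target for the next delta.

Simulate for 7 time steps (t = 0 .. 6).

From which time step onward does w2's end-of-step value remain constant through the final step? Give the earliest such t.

[bits: w3,w0,w4,w1,w2,clk]
t=0: Δ0=010010 Δ1=010011 Δ2=010101 Δ3=111101 Δ4=011101 | 4Δ
t=1: Δ0=011101 Δ1=011100 | 1Δ
t=2: Δ0=011100 Δ1=011101 Δ2=011111 Δ3=010111 Δ4=110111 | 4Δ
t=3: Δ0=110111 Δ1=110110 | 1Δ
t=4: Δ0=110110 Δ1=110111 | 1Δ
t=5: Δ0=110111 Δ1=110110 | 1Δ
t=6: Δ0=110110 Δ1=110111 | 1Δ

2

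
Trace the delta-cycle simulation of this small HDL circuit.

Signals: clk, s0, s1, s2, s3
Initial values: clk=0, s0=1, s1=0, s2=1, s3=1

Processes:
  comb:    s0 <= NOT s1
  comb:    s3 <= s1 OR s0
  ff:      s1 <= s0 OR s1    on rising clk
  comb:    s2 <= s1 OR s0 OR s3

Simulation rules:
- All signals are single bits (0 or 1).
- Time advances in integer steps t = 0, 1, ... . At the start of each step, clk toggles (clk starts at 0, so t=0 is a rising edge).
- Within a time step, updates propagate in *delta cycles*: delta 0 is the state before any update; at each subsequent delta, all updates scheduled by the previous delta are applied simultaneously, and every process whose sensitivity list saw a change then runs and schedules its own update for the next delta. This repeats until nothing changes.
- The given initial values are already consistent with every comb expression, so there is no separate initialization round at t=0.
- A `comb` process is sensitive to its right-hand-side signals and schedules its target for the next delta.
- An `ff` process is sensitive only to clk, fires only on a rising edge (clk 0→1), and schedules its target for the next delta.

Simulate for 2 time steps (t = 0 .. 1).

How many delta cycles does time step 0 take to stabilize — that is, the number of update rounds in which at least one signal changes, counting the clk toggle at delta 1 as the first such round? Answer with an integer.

t=0 Δ0: s0=1 clk=0 s3=1 s1=0 s2=1
  Δ1: clk:0→1
  Δ2: s1:0→1
  Δ3: s0:1→0
  (3Δ to stable)
t=1 Δ0: s0=0 clk=1 s3=1 s1=1 s2=1
  Δ1: clk:1→0
  (1Δ to stable)

3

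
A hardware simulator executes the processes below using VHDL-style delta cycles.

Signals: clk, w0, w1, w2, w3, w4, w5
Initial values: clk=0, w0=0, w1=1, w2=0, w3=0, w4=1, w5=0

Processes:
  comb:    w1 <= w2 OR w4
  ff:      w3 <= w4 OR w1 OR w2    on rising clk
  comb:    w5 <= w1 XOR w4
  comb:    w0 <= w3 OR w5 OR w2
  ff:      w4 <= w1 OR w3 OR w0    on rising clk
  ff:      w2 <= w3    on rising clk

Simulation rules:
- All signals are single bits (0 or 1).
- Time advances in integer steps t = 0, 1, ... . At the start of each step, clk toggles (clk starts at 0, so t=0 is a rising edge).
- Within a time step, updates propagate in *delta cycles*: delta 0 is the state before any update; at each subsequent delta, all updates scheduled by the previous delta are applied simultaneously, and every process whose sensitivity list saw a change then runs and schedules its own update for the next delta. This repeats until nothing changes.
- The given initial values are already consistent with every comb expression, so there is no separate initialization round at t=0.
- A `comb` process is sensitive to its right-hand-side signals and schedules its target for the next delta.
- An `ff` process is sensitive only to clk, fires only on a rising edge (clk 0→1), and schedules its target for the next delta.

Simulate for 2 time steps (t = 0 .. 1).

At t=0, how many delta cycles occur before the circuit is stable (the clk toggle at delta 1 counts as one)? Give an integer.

3

t=0 Δ0: w1=1 w2=0 w0=0 w3=0 w4=1 clk=0 w5=0
  Δ1: clk:0→1
  Δ2: w3:0→1
  Δ3: w0:0→1
  (3Δ to stable)
t=1 Δ0: w1=1 w2=0 w0=1 w3=1 w4=1 clk=1 w5=0
  Δ1: clk:1→0
  (1Δ to stable)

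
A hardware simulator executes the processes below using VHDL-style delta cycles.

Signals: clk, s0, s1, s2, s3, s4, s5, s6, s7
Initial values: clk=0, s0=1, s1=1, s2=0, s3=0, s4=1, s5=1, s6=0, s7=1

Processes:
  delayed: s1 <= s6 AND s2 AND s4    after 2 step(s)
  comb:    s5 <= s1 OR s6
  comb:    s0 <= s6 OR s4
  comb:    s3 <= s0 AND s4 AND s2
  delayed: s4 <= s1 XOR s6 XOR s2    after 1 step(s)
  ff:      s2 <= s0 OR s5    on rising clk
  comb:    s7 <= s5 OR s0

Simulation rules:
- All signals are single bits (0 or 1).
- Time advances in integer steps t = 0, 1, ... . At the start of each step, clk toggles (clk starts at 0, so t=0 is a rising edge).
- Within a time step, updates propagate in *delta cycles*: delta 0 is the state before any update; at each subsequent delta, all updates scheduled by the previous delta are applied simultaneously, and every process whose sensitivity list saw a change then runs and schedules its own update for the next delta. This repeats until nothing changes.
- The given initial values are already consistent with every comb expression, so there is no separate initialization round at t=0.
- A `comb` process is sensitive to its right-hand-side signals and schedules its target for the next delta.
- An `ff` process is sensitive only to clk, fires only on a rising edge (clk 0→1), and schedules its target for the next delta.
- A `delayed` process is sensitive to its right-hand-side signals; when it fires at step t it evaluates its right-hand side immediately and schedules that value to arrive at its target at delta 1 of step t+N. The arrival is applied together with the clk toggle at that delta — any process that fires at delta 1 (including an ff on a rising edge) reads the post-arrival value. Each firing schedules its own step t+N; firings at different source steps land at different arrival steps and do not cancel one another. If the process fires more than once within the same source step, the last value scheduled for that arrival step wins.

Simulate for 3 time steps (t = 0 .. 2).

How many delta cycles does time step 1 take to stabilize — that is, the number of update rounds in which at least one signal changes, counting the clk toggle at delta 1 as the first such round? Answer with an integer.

t0.Δ0 s6=0 s5=1 s7=1 s0=1 s3=0 clk=0 s1=1 s2=0 s4=1
t0.Δ1 s6=0 s5=1 s7=1 s0=1 s3=0 clk=1 s1=1 s2=0 s4=1
t0.Δ2 s6=0 s5=1 s7=1 s0=1 s3=0 clk=1 s1=1 s2=1 s4=1
t0.Δ3 s6=0 s5=1 s7=1 s0=1 s3=1 clk=1 s1=1 s2=1 s4=1
t1.Δ0 s6=0 s5=1 s7=1 s0=1 s3=1 clk=1 s1=1 s2=1 s4=1
t1.Δ1 s6=0 s5=1 s7=1 s0=1 s3=1 clk=0 s1=1 s2=1 s4=0
t1.Δ2 s6=0 s5=1 s7=1 s0=0 s3=0 clk=0 s1=1 s2=1 s4=0
t2.Δ0 s6=0 s5=1 s7=1 s0=0 s3=0 clk=0 s1=1 s2=1 s4=0
t2.Δ1 s6=0 s5=1 s7=1 s0=0 s3=0 clk=1 s1=0 s2=1 s4=0
t2.Δ2 s6=0 s5=0 s7=1 s0=0 s3=0 clk=1 s1=0 s2=1 s4=0
t2.Δ3 s6=0 s5=0 s7=0 s0=0 s3=0 clk=1 s1=0 s2=1 s4=0

2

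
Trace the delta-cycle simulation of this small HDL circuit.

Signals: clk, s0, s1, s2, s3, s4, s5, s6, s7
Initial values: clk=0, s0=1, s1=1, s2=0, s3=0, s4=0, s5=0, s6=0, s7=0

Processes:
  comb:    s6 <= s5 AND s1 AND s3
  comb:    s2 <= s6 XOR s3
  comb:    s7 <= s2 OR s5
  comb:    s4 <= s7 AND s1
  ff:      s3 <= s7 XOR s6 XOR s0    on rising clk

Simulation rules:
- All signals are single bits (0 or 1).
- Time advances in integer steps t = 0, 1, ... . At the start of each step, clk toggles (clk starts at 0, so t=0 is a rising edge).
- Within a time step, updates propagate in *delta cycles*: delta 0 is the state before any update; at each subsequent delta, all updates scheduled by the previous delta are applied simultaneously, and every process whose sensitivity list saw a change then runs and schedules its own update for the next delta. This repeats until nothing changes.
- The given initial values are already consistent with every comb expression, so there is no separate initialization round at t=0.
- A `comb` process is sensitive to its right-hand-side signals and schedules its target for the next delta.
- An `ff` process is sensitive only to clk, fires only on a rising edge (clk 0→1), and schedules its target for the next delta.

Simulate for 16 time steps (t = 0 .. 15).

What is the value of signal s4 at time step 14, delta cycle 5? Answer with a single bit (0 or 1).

0

t=0 Δ0: s1=1 clk=0 s5=0 s2=0 s3=0 s6=0 s0=1 s4=0 s7=0
  Δ1: clk:0→1
  Δ2: s3:0→1
  Δ3: s2:0→1
  Δ4: s7:0→1
  Δ5: s4:0→1
  (5Δ to stable)
t=1 Δ0: s1=1 clk=1 s5=0 s2=1 s3=1 s6=0 s0=1 s4=1 s7=1
  Δ1: clk:1→0
  (1Δ to stable)
t=2 Δ0: s1=1 clk=0 s5=0 s2=1 s3=1 s6=0 s0=1 s4=1 s7=1
  Δ1: clk:0→1
  Δ2: s3:1→0
  Δ3: s2:1→0
  Δ4: s7:1→0
  Δ5: s4:1→0
  (5Δ to stable)
t=3 Δ0: s1=1 clk=1 s5=0 s2=0 s3=0 s6=0 s0=1 s4=0 s7=0
  Δ1: clk:1→0
  (1Δ to stable)
t=4 Δ0: s1=1 clk=0 s5=0 s2=0 s3=0 s6=0 s0=1 s4=0 s7=0
  Δ1: clk:0→1
  Δ2: s3:0→1
  Δ3: s2:0→1
  Δ4: s7:0→1
  Δ5: s4:0→1
  (5Δ to stable)
t=5 Δ0: s1=1 clk=1 s5=0 s2=1 s3=1 s6=0 s0=1 s4=1 s7=1
  Δ1: clk:1→0
  (1Δ to stable)
t=6 Δ0: s1=1 clk=0 s5=0 s2=1 s3=1 s6=0 s0=1 s4=1 s7=1
  Δ1: clk:0→1
  Δ2: s3:1→0
  Δ3: s2:1→0
  Δ4: s7:1→0
  Δ5: s4:1→0
  (5Δ to stable)
t=7 Δ0: s1=1 clk=1 s5=0 s2=0 s3=0 s6=0 s0=1 s4=0 s7=0
  Δ1: clk:1→0
  (1Δ to stable)
t=8 Δ0: s1=1 clk=0 s5=0 s2=0 s3=0 s6=0 s0=1 s4=0 s7=0
  Δ1: clk:0→1
  Δ2: s3:0→1
  Δ3: s2:0→1
  Δ4: s7:0→1
  Δ5: s4:0→1
  (5Δ to stable)
t=9 Δ0: s1=1 clk=1 s5=0 s2=1 s3=1 s6=0 s0=1 s4=1 s7=1
  Δ1: clk:1→0
  (1Δ to stable)
t=10 Δ0: s1=1 clk=0 s5=0 s2=1 s3=1 s6=0 s0=1 s4=1 s7=1
  Δ1: clk:0→1
  Δ2: s3:1→0
  Δ3: s2:1→0
  Δ4: s7:1→0
  Δ5: s4:1→0
  (5Δ to stable)
t=11 Δ0: s1=1 clk=1 s5=0 s2=0 s3=0 s6=0 s0=1 s4=0 s7=0
  Δ1: clk:1→0
  (1Δ to stable)
t=12 Δ0: s1=1 clk=0 s5=0 s2=0 s3=0 s6=0 s0=1 s4=0 s7=0
  Δ1: clk:0→1
  Δ2: s3:0→1
  Δ3: s2:0→1
  Δ4: s7:0→1
  Δ5: s4:0→1
  (5Δ to stable)
t=13 Δ0: s1=1 clk=1 s5=0 s2=1 s3=1 s6=0 s0=1 s4=1 s7=1
  Δ1: clk:1→0
  (1Δ to stable)
t=14 Δ0: s1=1 clk=0 s5=0 s2=1 s3=1 s6=0 s0=1 s4=1 s7=1
  Δ1: clk:0→1
  Δ2: s3:1→0
  Δ3: s2:1→0
  Δ4: s7:1→0
  Δ5: s4:1→0
  (5Δ to stable)
t=15 Δ0: s1=1 clk=1 s5=0 s2=0 s3=0 s6=0 s0=1 s4=0 s7=0
  Δ1: clk:1→0
  (1Δ to stable)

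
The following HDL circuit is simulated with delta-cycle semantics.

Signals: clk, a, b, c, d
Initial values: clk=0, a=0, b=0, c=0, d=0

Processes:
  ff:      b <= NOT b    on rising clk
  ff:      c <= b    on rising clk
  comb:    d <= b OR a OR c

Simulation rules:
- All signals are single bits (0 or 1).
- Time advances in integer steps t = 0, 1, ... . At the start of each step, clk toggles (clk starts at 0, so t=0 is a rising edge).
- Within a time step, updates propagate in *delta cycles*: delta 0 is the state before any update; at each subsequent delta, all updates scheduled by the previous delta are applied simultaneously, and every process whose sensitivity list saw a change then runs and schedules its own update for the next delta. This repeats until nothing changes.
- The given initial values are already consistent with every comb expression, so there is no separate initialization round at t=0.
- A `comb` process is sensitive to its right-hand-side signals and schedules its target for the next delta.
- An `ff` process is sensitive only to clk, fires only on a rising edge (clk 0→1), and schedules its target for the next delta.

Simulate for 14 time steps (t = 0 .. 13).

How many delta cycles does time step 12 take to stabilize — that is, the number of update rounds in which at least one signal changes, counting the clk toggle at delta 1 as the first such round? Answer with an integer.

2

t0.Δ0 a=0 c=0 d=0 b=0 clk=0
t0.Δ1 a=0 c=0 d=0 b=0 clk=1
t0.Δ2 a=0 c=0 d=0 b=1 clk=1
t0.Δ3 a=0 c=0 d=1 b=1 clk=1
t1.Δ0 a=0 c=0 d=1 b=1 clk=1
t1.Δ1 a=0 c=0 d=1 b=1 clk=0
t2.Δ0 a=0 c=0 d=1 b=1 clk=0
t2.Δ1 a=0 c=0 d=1 b=1 clk=1
t2.Δ2 a=0 c=1 d=1 b=0 clk=1
t3.Δ0 a=0 c=1 d=1 b=0 clk=1
t3.Δ1 a=0 c=1 d=1 b=0 clk=0
t4.Δ0 a=0 c=1 d=1 b=0 clk=0
t4.Δ1 a=0 c=1 d=1 b=0 clk=1
t4.Δ2 a=0 c=0 d=1 b=1 clk=1
t5.Δ0 a=0 c=0 d=1 b=1 clk=1
t5.Δ1 a=0 c=0 d=1 b=1 clk=0
t6.Δ0 a=0 c=0 d=1 b=1 clk=0
t6.Δ1 a=0 c=0 d=1 b=1 clk=1
t6.Δ2 a=0 c=1 d=1 b=0 clk=1
t7.Δ0 a=0 c=1 d=1 b=0 clk=1
t7.Δ1 a=0 c=1 d=1 b=0 clk=0
t8.Δ0 a=0 c=1 d=1 b=0 clk=0
t8.Δ1 a=0 c=1 d=1 b=0 clk=1
t8.Δ2 a=0 c=0 d=1 b=1 clk=1
t9.Δ0 a=0 c=0 d=1 b=1 clk=1
t9.Δ1 a=0 c=0 d=1 b=1 clk=0
t10.Δ0 a=0 c=0 d=1 b=1 clk=0
t10.Δ1 a=0 c=0 d=1 b=1 clk=1
t10.Δ2 a=0 c=1 d=1 b=0 clk=1
t11.Δ0 a=0 c=1 d=1 b=0 clk=1
t11.Δ1 a=0 c=1 d=1 b=0 clk=0
t12.Δ0 a=0 c=1 d=1 b=0 clk=0
t12.Δ1 a=0 c=1 d=1 b=0 clk=1
t12.Δ2 a=0 c=0 d=1 b=1 clk=1
t13.Δ0 a=0 c=0 d=1 b=1 clk=1
t13.Δ1 a=0 c=0 d=1 b=1 clk=0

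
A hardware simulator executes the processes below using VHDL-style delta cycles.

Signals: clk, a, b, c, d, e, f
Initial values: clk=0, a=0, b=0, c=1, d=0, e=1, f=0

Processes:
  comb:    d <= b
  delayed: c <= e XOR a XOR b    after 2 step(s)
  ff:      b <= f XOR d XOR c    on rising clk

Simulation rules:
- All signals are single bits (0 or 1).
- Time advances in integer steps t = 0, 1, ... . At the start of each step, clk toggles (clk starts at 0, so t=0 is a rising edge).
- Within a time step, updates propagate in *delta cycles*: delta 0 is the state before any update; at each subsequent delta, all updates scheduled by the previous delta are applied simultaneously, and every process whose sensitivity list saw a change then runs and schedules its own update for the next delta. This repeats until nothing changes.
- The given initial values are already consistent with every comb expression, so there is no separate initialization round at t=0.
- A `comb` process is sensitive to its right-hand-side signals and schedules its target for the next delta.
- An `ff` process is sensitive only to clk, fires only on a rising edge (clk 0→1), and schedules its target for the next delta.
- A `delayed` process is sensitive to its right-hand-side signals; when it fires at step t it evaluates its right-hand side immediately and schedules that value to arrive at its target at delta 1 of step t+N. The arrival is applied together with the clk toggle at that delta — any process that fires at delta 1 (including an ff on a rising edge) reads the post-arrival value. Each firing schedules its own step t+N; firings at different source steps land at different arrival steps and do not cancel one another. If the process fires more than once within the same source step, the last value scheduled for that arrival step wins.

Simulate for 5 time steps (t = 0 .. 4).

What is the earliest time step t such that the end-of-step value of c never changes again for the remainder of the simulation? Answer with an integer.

t=0 Δ0: b=0 f=0 d=0 a=0 c=1 clk=0 e=1
  Δ1: clk:0→1
  Δ2: b:0→1
  Δ3: d:0→1
  (3Δ to stable)
t=1 Δ0: b=1 f=0 d=1 a=0 c=1 clk=1 e=1
  Δ1: clk:1→0
  (1Δ to stable)
t=2 Δ0: b=1 f=0 d=1 a=0 c=1 clk=0 e=1
  Δ1: c:1→0, clk:0→1
  (1Δ to stable)
t=3 Δ0: b=1 f=0 d=1 a=0 c=0 clk=1 e=1
  Δ1: clk:1→0
  (1Δ to stable)
t=4 Δ0: b=1 f=0 d=1 a=0 c=0 clk=0 e=1
  Δ1: clk:0→1
  (1Δ to stable)

2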